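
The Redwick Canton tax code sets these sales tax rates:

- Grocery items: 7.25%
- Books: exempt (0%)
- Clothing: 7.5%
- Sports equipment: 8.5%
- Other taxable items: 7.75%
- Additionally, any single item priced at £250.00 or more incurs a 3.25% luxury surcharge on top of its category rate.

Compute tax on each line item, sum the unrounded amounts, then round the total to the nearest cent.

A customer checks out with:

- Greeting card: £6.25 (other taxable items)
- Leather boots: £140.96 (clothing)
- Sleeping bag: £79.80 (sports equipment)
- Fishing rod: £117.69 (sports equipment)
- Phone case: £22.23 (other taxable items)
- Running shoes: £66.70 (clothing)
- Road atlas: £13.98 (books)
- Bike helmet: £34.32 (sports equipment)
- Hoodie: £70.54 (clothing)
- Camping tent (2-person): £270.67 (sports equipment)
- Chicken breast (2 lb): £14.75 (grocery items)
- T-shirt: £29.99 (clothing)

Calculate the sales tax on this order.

Greeting card £6.25: other taxable items → 7.75% → £0.484375
Leather boots £140.96: clothing → 7.5% → £10.572
Sleeping bag £79.80: sports equipment → 8.5% → £6.783
Fishing rod £117.69: sports equipment → 8.5% → £10.00365
Phone case £22.23: other taxable items → 7.75% → £1.722825
Running shoes £66.70: clothing → 7.5% → £5.0025
Road atlas £13.98: books → 0% → £0.00
Bike helmet £34.32: sports equipment → 8.5% → £2.9172
Hoodie £70.54: clothing → 7.5% → £5.2905
Camping tent (2-person) £270.67: sports equipment → 8.5% + 3.25% surcharge = 11.75% → £31.803725
Chicken breast (2 lb) £14.75: grocery items → 7.25% → £1.069375
T-shirt £29.99: clothing → 7.5% → £2.24925
Unrounded tax sum = £77.8984 → £77.90

£77.90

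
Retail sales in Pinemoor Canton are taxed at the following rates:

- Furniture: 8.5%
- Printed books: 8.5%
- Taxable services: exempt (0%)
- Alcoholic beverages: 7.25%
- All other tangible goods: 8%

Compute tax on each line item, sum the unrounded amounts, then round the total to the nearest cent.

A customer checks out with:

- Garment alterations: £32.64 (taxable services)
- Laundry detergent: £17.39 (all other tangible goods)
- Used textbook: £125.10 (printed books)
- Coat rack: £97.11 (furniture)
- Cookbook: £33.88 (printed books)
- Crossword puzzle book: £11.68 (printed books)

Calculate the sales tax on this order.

£24.15

Garment alterations £32.64: taxable services → 0% → £0.00
Laundry detergent £17.39: all other tangible goods → 8% → £1.3912
Used textbook £125.10: printed books → 8.5% → £10.6335
Coat rack £97.11: furniture → 8.5% → £8.25435
Cookbook £33.88: printed books → 8.5% → £2.8798
Crossword puzzle book £11.68: printed books → 8.5% → £0.9928
Unrounded tax sum = £24.15165 → £24.15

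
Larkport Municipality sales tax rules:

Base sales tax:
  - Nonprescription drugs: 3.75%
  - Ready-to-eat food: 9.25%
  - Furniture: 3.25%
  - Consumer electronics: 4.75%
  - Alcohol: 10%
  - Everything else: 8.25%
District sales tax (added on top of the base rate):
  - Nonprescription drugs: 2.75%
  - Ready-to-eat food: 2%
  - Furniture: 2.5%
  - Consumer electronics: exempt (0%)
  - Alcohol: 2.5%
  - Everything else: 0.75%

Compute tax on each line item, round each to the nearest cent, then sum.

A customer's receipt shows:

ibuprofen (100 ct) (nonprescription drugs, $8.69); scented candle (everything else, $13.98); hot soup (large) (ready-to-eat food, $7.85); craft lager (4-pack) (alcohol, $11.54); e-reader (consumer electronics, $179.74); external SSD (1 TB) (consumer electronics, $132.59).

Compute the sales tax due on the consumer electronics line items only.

$14.84

E-reader $179.74: consumer electronics → 4.75% + 0% district = 4.75% → $8.54
External SSD (1 TB) $132.59: consumer electronics → 4.75% + 0% district = 4.75% → $6.30
Tax on consumer electronics = $8.54 + $6.30 = $14.84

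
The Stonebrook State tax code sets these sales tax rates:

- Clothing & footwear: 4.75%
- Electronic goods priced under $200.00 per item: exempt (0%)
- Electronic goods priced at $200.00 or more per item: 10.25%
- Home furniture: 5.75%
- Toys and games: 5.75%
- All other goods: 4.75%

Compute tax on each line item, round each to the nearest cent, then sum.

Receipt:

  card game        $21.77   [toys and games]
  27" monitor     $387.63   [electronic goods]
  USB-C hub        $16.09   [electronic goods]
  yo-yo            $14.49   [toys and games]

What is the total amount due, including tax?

$481.79

Card game $21.77: toys and games → 5.75% → $1.25
27" monitor $387.63: electronic goods, $200.00 or more → 10.25% → $39.73
USB-C hub $16.09: electronic goods, under $200.00 → 0% → $0.00
Yo-yo $14.49: toys and games → 5.75% → $0.83
Subtotal = $439.98; tax = $41.81; total due = $481.79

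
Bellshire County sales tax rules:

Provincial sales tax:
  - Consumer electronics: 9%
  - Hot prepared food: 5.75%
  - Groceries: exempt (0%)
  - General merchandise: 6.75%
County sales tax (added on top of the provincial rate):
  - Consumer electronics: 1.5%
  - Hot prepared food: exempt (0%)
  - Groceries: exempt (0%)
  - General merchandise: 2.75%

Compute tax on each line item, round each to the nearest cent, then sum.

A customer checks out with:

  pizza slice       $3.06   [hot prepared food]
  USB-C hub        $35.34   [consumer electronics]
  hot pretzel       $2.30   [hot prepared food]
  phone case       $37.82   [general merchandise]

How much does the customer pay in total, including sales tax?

$86.13

Pizza slice $3.06: hot prepared food → 5.75% + 0% county = 5.75% → $0.18
USB-C hub $35.34: consumer electronics → 9% + 1.5% county = 10.5% → $3.71
Hot pretzel $2.30: hot prepared food → 5.75% + 0% county = 5.75% → $0.13
Phone case $37.82: general merchandise → 6.75% + 2.75% county = 9.5% → $3.59
Subtotal = $78.52; tax = $7.61; total due = $86.13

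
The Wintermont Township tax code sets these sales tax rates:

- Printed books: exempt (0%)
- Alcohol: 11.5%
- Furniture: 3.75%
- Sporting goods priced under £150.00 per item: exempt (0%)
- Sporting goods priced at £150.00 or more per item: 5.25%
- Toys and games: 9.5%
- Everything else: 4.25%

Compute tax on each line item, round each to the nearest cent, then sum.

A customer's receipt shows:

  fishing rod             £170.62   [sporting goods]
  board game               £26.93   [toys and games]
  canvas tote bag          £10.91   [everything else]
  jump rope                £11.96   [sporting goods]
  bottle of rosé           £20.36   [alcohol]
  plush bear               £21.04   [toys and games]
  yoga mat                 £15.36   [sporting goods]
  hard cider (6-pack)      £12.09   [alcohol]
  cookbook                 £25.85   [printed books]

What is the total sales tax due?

Fishing rod £170.62: sporting goods, £150.00 or more → 5.25% → £8.96
Board game £26.93: toys and games → 9.5% → £2.56
Canvas tote bag £10.91: everything else → 4.25% → £0.46
Jump rope £11.96: sporting goods, under £150.00 → 0% → £0.00
Bottle of rosé £20.36: alcohol → 11.5% → £2.34
Plush bear £21.04: toys and games → 9.5% → £2.00
Yoga mat £15.36: sporting goods, under £150.00 → 0% → £0.00
Hard cider (6-pack) £12.09: alcohol → 11.5% → £1.39
Cookbook £25.85: printed books → 0% → £0.00
Total tax = £8.96 + £2.56 + £0.46 + £2.34 + £2.00 + £1.39 = £17.71

£17.71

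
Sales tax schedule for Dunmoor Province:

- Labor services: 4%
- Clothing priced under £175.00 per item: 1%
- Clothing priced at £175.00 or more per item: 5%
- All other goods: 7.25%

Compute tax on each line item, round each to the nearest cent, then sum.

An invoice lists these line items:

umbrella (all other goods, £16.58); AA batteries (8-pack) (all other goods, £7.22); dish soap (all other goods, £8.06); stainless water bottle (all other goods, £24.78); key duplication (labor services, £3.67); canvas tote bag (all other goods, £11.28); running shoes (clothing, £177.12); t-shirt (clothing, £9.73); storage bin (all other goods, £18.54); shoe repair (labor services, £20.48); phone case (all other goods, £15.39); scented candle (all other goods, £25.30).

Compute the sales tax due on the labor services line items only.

Key duplication £3.67: labor services → 4% → £0.15
Shoe repair £20.48: labor services → 4% → £0.82
Tax on labor services = £0.15 + £0.82 = £0.97

£0.97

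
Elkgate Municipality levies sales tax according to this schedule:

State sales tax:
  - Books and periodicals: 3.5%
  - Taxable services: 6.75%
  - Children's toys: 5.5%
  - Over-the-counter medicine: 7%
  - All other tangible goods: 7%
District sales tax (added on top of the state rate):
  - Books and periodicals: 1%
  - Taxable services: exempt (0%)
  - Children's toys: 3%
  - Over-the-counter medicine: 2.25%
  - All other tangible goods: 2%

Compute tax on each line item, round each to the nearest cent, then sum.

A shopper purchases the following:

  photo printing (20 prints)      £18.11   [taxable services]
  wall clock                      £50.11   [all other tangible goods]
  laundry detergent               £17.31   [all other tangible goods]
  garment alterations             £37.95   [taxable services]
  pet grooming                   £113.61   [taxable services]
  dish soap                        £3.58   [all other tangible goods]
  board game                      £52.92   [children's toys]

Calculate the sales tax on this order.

£22.34

Photo printing (20 prints) £18.11: taxable services → 6.75% + 0% district = 6.75% → £1.22
Wall clock £50.11: all other tangible goods → 7% + 2% district = 9% → £4.51
Laundry detergent £17.31: all other tangible goods → 7% + 2% district = 9% → £1.56
Garment alterations £37.95: taxable services → 6.75% + 0% district = 6.75% → £2.56
Pet grooming £113.61: taxable services → 6.75% + 0% district = 6.75% → £7.67
Dish soap £3.58: all other tangible goods → 7% + 2% district = 9% → £0.32
Board game £52.92: children's toys → 5.5% + 3% district = 8.5% → £4.50
Total tax = £1.22 + £4.51 + £1.56 + £2.56 + £7.67 + £0.32 + £4.50 = £22.34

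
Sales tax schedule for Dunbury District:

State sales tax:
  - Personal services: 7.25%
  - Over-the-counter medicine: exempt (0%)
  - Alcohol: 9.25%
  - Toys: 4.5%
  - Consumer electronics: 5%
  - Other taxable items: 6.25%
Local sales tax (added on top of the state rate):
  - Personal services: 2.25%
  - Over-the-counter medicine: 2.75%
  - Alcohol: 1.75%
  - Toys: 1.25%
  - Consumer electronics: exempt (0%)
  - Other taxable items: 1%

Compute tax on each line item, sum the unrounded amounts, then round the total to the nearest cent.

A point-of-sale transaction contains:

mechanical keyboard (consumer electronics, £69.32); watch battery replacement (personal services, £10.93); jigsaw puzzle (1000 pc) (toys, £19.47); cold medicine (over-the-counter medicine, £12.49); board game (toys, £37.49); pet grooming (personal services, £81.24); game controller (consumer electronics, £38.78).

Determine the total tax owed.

£17.78

Mechanical keyboard £69.32: consumer electronics → 5% + 0% local = 5% → £3.466
Watch battery replacement £10.93: personal services → 7.25% + 2.25% local = 9.5% → £1.03835
Jigsaw puzzle (1000 pc) £19.47: toys → 4.5% + 1.25% local = 5.75% → £1.119525
Cold medicine £12.49: over-the-counter medicine → 0% + 2.75% local = 2.75% → £0.343475
Board game £37.49: toys → 4.5% + 1.25% local = 5.75% → £2.155675
Pet grooming £81.24: personal services → 7.25% + 2.25% local = 9.5% → £7.7178
Game controller £38.78: consumer electronics → 5% + 0% local = 5% → £1.939
Unrounded tax sum = £17.779825 → £17.78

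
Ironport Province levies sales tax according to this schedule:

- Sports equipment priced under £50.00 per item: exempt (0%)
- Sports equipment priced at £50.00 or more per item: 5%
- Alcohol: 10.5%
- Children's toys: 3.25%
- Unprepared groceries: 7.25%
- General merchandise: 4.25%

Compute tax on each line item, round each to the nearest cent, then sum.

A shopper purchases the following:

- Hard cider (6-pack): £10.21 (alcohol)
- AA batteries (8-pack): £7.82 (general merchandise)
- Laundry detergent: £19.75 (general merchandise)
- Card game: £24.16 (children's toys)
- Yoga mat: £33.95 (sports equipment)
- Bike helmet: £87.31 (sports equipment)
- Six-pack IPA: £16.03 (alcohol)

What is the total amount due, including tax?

Hard cider (6-pack) £10.21: alcohol → 10.5% → £1.07
AA batteries (8-pack) £7.82: general merchandise → 4.25% → £0.33
Laundry detergent £19.75: general merchandise → 4.25% → £0.84
Card game £24.16: children's toys → 3.25% → £0.79
Yoga mat £33.95: sports equipment, under £50.00 → 0% → £0.00
Bike helmet £87.31: sports equipment, £50.00 or more → 5% → £4.37
Six-pack IPA £16.03: alcohol → 10.5% → £1.68
Subtotal = £199.23; tax = £9.08; total due = £208.31

£208.31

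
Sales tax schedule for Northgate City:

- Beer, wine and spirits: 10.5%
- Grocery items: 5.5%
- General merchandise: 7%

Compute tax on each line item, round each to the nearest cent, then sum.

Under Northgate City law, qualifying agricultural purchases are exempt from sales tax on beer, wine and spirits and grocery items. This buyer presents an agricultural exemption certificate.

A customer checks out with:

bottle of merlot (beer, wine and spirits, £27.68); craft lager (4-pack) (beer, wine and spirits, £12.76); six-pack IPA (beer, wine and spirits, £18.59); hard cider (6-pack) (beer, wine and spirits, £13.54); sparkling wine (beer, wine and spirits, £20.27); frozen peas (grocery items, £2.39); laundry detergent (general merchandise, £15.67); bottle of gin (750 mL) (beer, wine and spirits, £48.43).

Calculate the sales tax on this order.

Bottle of merlot £27.68: beer, wine and spirits, buyer-exempt → 0% → £0.00
Craft lager (4-pack) £12.76: beer, wine and spirits, buyer-exempt → 0% → £0.00
Six-pack IPA £18.59: beer, wine and spirits, buyer-exempt → 0% → £0.00
Hard cider (6-pack) £13.54: beer, wine and spirits, buyer-exempt → 0% → £0.00
Sparkling wine £20.27: beer, wine and spirits, buyer-exempt → 0% → £0.00
Frozen peas £2.39: grocery items, buyer-exempt → 0% → £0.00
Laundry detergent £15.67: general merchandise → 7% → £1.10
Bottle of gin (750 mL) £48.43: beer, wine and spirits, buyer-exempt → 0% → £0.00
Total tax = £1.10

£1.10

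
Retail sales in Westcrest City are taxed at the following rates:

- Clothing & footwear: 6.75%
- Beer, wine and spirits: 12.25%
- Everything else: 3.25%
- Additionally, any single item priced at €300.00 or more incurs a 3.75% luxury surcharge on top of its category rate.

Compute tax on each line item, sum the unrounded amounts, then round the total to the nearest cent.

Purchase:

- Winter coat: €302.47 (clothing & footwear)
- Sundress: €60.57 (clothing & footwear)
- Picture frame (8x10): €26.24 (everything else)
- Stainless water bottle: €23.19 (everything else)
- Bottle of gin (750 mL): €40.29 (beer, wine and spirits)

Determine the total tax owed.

Winter coat €302.47: clothing & footwear → 6.75% + 3.75% surcharge = 10.5% → €31.75935
Sundress €60.57: clothing & footwear → 6.75% → €4.088475
Picture frame (8x10) €26.24: everything else → 3.25% → €0.8528
Stainless water bottle €23.19: everything else → 3.25% → €0.753675
Bottle of gin (750 mL) €40.29: beer, wine and spirits → 12.25% → €4.935525
Unrounded tax sum = €42.389825 → €42.39

€42.39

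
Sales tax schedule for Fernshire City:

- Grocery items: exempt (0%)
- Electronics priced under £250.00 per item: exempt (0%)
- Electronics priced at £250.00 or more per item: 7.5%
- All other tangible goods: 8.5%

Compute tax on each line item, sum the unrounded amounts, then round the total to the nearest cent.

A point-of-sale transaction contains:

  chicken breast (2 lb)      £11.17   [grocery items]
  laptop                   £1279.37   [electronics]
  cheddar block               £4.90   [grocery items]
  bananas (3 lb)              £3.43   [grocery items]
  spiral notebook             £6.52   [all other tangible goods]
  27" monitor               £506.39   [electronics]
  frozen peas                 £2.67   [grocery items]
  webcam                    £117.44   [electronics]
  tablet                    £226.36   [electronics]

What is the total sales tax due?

£134.49

Chicken breast (2 lb) £11.17: grocery items → 0% → £0.00
Laptop £1279.37: electronics, £250.00 or more → 7.5% → £95.95275
Cheddar block £4.90: grocery items → 0% → £0.00
Bananas (3 lb) £3.43: grocery items → 0% → £0.00
Spiral notebook £6.52: all other tangible goods → 8.5% → £0.5542
27" monitor £506.39: electronics, £250.00 or more → 7.5% → £37.97925
Frozen peas £2.67: grocery items → 0% → £0.00
Webcam £117.44: electronics, under £250.00 → 0% → £0.00
Tablet £226.36: electronics, under £250.00 → 0% → £0.00
Unrounded tax sum = £134.4862 → £134.49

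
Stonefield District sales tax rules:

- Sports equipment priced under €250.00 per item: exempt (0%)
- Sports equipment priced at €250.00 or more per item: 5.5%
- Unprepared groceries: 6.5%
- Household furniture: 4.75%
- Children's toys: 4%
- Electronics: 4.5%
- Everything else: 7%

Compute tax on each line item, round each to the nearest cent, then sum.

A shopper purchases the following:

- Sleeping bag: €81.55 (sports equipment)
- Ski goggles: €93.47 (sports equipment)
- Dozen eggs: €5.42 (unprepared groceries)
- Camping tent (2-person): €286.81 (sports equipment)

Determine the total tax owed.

€16.12

Sleeping bag €81.55: sports equipment, under €250.00 → 0% → €0.00
Ski goggles €93.47: sports equipment, under €250.00 → 0% → €0.00
Dozen eggs €5.42: unprepared groceries → 6.5% → €0.35
Camping tent (2-person) €286.81: sports equipment, €250.00 or more → 5.5% → €15.77
Total tax = €0.35 + €15.77 = €16.12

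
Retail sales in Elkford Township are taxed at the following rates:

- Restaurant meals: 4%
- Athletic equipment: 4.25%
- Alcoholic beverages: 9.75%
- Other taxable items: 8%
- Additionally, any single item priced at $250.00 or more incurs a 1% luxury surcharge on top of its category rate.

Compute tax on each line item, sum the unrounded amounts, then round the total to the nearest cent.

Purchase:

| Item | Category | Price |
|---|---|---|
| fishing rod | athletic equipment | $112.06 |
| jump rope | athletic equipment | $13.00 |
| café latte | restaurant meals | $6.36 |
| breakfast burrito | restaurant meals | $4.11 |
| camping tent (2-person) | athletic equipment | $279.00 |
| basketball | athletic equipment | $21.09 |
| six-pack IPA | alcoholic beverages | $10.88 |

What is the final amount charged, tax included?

Fishing rod $112.06: athletic equipment → 4.25% → $4.76255
Jump rope $13.00: athletic equipment → 4.25% → $0.5525
Café latte $6.36: restaurant meals → 4% → $0.2544
Breakfast burrito $4.11: restaurant meals → 4% → $0.1644
Camping tent (2-person) $279.00: athletic equipment → 4.25% + 1% surcharge = 5.25% → $14.6475
Basketball $21.09: athletic equipment → 4.25% → $0.896325
Six-pack IPA $10.88: alcoholic beverages → 9.75% → $1.0608
Subtotal = $446.50; unrounded tax = $22.338475 → $22.34; total due = $468.84

$468.84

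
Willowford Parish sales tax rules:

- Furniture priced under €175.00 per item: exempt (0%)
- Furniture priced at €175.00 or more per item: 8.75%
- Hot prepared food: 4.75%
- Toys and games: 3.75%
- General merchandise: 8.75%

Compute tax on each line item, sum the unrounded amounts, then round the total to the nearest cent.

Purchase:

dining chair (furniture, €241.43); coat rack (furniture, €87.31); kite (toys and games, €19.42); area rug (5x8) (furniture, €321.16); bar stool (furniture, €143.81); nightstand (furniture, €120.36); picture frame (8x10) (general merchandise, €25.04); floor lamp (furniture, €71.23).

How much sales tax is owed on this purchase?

Dining chair €241.43: furniture, €175.00 or more → 8.75% → €21.125125
Coat rack €87.31: furniture, under €175.00 → 0% → €0.00
Kite €19.42: toys and games → 3.75% → €0.72825
Area rug (5x8) €321.16: furniture, €175.00 or more → 8.75% → €28.1015
Bar stool €143.81: furniture, under €175.00 → 0% → €0.00
Nightstand €120.36: furniture, under €175.00 → 0% → €0.00
Picture frame (8x10) €25.04: general merchandise → 8.75% → €2.191
Floor lamp €71.23: furniture, under €175.00 → 0% → €0.00
Unrounded tax sum = €52.145875 → €52.15

€52.15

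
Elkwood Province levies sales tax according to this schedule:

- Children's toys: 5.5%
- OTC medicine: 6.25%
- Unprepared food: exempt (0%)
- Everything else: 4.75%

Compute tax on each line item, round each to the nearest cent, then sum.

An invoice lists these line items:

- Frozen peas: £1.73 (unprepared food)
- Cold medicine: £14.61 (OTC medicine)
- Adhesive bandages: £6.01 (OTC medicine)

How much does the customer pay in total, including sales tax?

£23.64

Frozen peas £1.73: unprepared food → 0% → £0.00
Cold medicine £14.61: OTC medicine → 6.25% → £0.91
Adhesive bandages £6.01: OTC medicine → 6.25% → £0.38
Subtotal = £22.35; tax = £1.29; total due = £23.64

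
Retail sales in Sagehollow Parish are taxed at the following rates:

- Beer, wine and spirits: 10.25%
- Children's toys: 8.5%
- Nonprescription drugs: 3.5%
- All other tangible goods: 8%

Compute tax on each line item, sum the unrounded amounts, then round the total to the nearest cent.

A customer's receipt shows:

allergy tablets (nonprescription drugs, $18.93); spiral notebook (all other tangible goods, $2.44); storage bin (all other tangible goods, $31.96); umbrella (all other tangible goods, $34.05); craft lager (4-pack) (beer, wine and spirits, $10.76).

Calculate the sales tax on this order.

$7.24

Allergy tablets $18.93: nonprescription drugs → 3.5% → $0.66255
Spiral notebook $2.44: all other tangible goods → 8% → $0.1952
Storage bin $31.96: all other tangible goods → 8% → $2.5568
Umbrella $34.05: all other tangible goods → 8% → $2.724
Craft lager (4-pack) $10.76: beer, wine and spirits → 10.25% → $1.1029
Unrounded tax sum = $7.24145 → $7.24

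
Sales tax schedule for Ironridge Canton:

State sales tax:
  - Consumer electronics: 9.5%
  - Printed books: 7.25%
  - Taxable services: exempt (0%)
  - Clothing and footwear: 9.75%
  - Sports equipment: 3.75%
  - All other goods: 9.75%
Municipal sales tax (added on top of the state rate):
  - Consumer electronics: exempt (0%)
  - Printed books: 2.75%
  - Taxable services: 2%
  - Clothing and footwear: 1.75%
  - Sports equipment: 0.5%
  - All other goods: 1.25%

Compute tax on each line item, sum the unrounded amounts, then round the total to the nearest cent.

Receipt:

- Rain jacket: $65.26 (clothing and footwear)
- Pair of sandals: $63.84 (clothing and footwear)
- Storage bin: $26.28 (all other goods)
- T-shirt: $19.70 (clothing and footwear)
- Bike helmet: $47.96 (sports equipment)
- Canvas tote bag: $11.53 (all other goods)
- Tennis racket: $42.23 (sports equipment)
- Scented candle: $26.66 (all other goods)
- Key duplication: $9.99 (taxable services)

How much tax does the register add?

Rain jacket $65.26: clothing and footwear → 9.75% + 1.75% municipal = 11.5% → $7.5049
Pair of sandals $63.84: clothing and footwear → 9.75% + 1.75% municipal = 11.5% → $7.3416
Storage bin $26.28: all other goods → 9.75% + 1.25% municipal = 11% → $2.8908
T-shirt $19.70: clothing and footwear → 9.75% + 1.75% municipal = 11.5% → $2.2655
Bike helmet $47.96: sports equipment → 3.75% + 0.5% municipal = 4.25% → $2.0383
Canvas tote bag $11.53: all other goods → 9.75% + 1.25% municipal = 11% → $1.2683
Tennis racket $42.23: sports equipment → 3.75% + 0.5% municipal = 4.25% → $1.794775
Scented candle $26.66: all other goods → 9.75% + 1.25% municipal = 11% → $2.9326
Key duplication $9.99: taxable services → 0% + 2% municipal = 2% → $0.1998
Unrounded tax sum = $28.236575 → $28.24

$28.24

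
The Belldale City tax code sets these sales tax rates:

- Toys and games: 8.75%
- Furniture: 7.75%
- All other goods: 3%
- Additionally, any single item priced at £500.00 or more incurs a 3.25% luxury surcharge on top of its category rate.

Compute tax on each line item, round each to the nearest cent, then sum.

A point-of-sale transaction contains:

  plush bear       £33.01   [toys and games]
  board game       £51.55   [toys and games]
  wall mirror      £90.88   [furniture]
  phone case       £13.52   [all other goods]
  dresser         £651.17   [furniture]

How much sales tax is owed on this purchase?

£86.48

Plush bear £33.01: toys and games → 8.75% → £2.89
Board game £51.55: toys and games → 8.75% → £4.51
Wall mirror £90.88: furniture → 7.75% → £7.04
Phone case £13.52: all other goods → 3% → £0.41
Dresser £651.17: furniture → 7.75% + 3.25% surcharge = 11% → £71.63
Total tax = £2.89 + £4.51 + £7.04 + £0.41 + £71.63 = £86.48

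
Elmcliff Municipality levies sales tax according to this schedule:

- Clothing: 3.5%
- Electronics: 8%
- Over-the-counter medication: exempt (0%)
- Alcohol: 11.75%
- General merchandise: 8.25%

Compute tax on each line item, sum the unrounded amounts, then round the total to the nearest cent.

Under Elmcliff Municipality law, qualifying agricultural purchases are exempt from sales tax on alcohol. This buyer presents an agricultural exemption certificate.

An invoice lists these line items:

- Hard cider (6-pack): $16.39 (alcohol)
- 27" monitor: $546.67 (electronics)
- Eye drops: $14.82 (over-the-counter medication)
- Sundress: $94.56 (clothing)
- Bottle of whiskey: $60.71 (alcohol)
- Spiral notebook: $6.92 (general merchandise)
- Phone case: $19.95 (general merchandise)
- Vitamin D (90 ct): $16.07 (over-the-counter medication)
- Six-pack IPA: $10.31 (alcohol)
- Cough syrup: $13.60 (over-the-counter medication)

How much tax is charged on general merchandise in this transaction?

Spiral notebook $6.92: general merchandise → 8.25% → $0.5709
Phone case $19.95: general merchandise → 8.25% → $1.645875
Tax on general merchandise: unrounded sum = $2.216775 → $2.22

$2.22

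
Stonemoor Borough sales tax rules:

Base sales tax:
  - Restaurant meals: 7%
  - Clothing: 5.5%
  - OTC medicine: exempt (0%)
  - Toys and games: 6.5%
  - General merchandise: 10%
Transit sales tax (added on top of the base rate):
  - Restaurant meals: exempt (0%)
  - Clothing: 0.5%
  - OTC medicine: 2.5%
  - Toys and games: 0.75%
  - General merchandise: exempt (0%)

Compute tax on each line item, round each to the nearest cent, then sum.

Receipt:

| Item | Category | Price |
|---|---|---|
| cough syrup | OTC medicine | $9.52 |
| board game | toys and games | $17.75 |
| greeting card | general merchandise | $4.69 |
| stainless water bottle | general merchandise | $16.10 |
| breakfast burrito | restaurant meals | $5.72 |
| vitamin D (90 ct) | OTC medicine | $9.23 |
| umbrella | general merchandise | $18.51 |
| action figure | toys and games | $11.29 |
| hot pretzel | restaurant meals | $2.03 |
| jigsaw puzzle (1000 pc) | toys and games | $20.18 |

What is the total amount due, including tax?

$123.53

Cough syrup $9.52: OTC medicine → 0% + 2.5% transit = 2.5% → $0.24
Board game $17.75: toys and games → 6.5% + 0.75% transit = 7.25% → $1.29
Greeting card $4.69: general merchandise → 10% + 0% transit = 10% → $0.47
Stainless water bottle $16.10: general merchandise → 10% + 0% transit = 10% → $1.61
Breakfast burrito $5.72: restaurant meals → 7% + 0% transit = 7% → $0.40
Vitamin D (90 ct) $9.23: OTC medicine → 0% + 2.5% transit = 2.5% → $0.23
Umbrella $18.51: general merchandise → 10% + 0% transit = 10% → $1.85
Action figure $11.29: toys and games → 6.5% + 0.75% transit = 7.25% → $0.82
Hot pretzel $2.03: restaurant meals → 7% + 0% transit = 7% → $0.14
Jigsaw puzzle (1000 pc) $20.18: toys and games → 6.5% + 0.75% transit = 7.25% → $1.46
Subtotal = $115.02; tax = $8.51; total due = $123.53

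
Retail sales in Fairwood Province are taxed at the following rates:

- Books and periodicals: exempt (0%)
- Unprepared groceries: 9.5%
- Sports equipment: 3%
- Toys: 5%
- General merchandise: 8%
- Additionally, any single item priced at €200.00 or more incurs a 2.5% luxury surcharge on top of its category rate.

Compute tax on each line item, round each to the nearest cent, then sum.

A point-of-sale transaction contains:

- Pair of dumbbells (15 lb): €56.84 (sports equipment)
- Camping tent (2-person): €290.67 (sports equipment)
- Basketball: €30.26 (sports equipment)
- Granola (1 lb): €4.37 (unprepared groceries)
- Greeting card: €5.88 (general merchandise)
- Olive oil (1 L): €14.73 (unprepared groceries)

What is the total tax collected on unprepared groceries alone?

Granola (1 lb) €4.37: unprepared groceries → 9.5% → €0.42
Olive oil (1 L) €14.73: unprepared groceries → 9.5% → €1.40
Tax on unprepared groceries = €0.42 + €1.40 = €1.82

€1.82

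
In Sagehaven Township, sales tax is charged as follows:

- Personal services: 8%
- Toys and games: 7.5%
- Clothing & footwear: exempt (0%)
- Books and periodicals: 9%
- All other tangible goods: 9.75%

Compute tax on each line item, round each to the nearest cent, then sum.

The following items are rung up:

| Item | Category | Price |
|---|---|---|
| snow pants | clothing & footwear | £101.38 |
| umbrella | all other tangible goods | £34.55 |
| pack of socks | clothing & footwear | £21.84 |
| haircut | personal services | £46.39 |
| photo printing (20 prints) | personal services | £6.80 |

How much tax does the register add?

£7.62

Snow pants £101.38: clothing & footwear → 0% → £0.00
Umbrella £34.55: all other tangible goods → 9.75% → £3.37
Pack of socks £21.84: clothing & footwear → 0% → £0.00
Haircut £46.39: personal services → 8% → £3.71
Photo printing (20 prints) £6.80: personal services → 8% → £0.54
Total tax = £3.37 + £3.71 + £0.54 = £7.62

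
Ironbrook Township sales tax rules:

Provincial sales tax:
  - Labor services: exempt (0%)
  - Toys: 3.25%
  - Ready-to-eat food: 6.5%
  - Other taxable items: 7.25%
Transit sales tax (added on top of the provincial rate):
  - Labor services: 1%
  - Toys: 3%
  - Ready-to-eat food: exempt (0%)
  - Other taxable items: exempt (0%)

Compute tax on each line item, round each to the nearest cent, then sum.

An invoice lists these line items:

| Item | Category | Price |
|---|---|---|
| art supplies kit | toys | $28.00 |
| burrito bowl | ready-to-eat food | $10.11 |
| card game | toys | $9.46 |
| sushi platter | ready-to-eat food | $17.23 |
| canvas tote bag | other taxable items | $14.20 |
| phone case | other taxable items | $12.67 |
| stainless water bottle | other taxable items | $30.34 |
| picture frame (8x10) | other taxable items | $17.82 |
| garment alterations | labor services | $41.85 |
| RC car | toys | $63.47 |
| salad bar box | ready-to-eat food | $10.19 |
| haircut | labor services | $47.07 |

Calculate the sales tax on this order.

$15.08

Art supplies kit $28.00: toys → 3.25% + 3% transit = 6.25% → $1.75
Burrito bowl $10.11: ready-to-eat food → 6.5% + 0% transit = 6.5% → $0.66
Card game $9.46: toys → 3.25% + 3% transit = 6.25% → $0.59
Sushi platter $17.23: ready-to-eat food → 6.5% + 0% transit = 6.5% → $1.12
Canvas tote bag $14.20: other taxable items → 7.25% + 0% transit = 7.25% → $1.03
Phone case $12.67: other taxable items → 7.25% + 0% transit = 7.25% → $0.92
Stainless water bottle $30.34: other taxable items → 7.25% + 0% transit = 7.25% → $2.20
Picture frame (8x10) $17.82: other taxable items → 7.25% + 0% transit = 7.25% → $1.29
Garment alterations $41.85: labor services → 0% + 1% transit = 1% → $0.42
RC car $63.47: toys → 3.25% + 3% transit = 6.25% → $3.97
Salad bar box $10.19: ready-to-eat food → 6.5% + 0% transit = 6.5% → $0.66
Haircut $47.07: labor services → 0% + 1% transit = 1% → $0.47
Total tax = $1.75 + $0.66 + $0.59 + $1.12 + $1.03 + $0.92 + $2.20 + $1.29 + $0.42 + $3.97 + $0.66 + $0.47 = $15.08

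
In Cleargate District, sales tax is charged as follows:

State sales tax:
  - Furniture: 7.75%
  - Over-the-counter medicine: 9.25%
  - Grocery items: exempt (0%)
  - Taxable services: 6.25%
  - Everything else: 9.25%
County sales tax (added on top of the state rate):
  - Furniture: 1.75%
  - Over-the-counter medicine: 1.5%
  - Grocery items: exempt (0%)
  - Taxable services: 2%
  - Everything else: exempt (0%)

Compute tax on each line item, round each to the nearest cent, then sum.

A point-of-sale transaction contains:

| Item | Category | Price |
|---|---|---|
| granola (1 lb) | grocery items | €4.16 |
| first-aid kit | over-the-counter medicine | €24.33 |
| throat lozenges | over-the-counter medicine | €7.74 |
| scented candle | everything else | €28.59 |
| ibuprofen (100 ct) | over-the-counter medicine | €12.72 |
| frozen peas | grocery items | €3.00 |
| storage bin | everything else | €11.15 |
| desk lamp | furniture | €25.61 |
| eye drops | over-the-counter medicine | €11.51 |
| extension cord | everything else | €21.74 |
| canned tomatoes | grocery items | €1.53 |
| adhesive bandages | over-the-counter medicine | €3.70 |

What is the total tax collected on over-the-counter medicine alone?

First-aid kit €24.33: over-the-counter medicine → 9.25% + 1.5% county = 10.75% → €2.62
Throat lozenges €7.74: over-the-counter medicine → 9.25% + 1.5% county = 10.75% → €0.83
Ibuprofen (100 ct) €12.72: over-the-counter medicine → 9.25% + 1.5% county = 10.75% → €1.37
Eye drops €11.51: over-the-counter medicine → 9.25% + 1.5% county = 10.75% → €1.24
Adhesive bandages €3.70: over-the-counter medicine → 9.25% + 1.5% county = 10.75% → €0.40
Tax on over-the-counter medicine = €2.62 + €0.83 + €1.37 + €1.24 + €0.40 = €6.46

€6.46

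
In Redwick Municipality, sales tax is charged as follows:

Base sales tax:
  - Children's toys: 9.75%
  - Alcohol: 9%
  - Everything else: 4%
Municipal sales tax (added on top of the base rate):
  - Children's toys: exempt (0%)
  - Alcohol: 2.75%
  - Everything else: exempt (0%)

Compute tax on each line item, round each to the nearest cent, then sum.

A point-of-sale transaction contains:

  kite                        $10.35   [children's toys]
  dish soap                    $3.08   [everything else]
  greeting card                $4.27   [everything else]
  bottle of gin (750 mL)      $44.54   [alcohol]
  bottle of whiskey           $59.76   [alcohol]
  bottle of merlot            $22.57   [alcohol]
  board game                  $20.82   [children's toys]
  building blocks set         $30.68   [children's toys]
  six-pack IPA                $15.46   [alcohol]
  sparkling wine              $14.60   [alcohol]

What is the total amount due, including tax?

$250.89

Kite $10.35: children's toys → 9.75% + 0% municipal = 9.75% → $1.01
Dish soap $3.08: everything else → 4% + 0% municipal = 4% → $0.12
Greeting card $4.27: everything else → 4% + 0% municipal = 4% → $0.17
Bottle of gin (750 mL) $44.54: alcohol → 9% + 2.75% municipal = 11.75% → $5.23
Bottle of whiskey $59.76: alcohol → 9% + 2.75% municipal = 11.75% → $7.02
Bottle of merlot $22.57: alcohol → 9% + 2.75% municipal = 11.75% → $2.65
Board game $20.82: children's toys → 9.75% + 0% municipal = 9.75% → $2.03
Building blocks set $30.68: children's toys → 9.75% + 0% municipal = 9.75% → $2.99
Six-pack IPA $15.46: alcohol → 9% + 2.75% municipal = 11.75% → $1.82
Sparkling wine $14.60: alcohol → 9% + 2.75% municipal = 11.75% → $1.72
Subtotal = $226.13; tax = $24.76; total due = $250.89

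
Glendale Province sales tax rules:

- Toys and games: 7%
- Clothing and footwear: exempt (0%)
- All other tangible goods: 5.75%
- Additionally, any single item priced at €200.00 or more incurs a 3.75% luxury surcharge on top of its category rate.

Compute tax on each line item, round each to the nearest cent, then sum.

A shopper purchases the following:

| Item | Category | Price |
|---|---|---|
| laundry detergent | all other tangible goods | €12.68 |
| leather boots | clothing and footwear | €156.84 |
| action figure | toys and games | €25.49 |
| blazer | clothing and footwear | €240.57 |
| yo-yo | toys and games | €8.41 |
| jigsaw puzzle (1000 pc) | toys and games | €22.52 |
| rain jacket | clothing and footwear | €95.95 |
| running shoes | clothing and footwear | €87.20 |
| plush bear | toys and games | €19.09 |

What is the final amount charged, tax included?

€683.79

Laundry detergent €12.68: all other tangible goods → 5.75% → €0.73
Leather boots €156.84: clothing and footwear → 0% → €0.00
Action figure €25.49: toys and games → 7% → €1.78
Blazer €240.57: clothing and footwear → 0% + 3.75% surcharge = 3.75% → €9.02
Yo-yo €8.41: toys and games → 7% → €0.59
Jigsaw puzzle (1000 pc) €22.52: toys and games → 7% → €1.58
Rain jacket €95.95: clothing and footwear → 0% → €0.00
Running shoes €87.20: clothing and footwear → 0% → €0.00
Plush bear €19.09: toys and games → 7% → €1.34
Subtotal = €668.75; tax = €15.04; total due = €683.79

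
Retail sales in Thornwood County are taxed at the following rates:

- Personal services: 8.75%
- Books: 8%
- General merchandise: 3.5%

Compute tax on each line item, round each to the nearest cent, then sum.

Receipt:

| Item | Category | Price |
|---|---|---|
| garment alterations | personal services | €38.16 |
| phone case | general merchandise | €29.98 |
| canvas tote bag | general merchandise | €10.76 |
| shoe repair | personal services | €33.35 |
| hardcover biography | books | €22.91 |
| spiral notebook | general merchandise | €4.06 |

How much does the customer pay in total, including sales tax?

€148.88

Garment alterations €38.16: personal services → 8.75% → €3.34
Phone case €29.98: general merchandise → 3.5% → €1.05
Canvas tote bag €10.76: general merchandise → 3.5% → €0.38
Shoe repair €33.35: personal services → 8.75% → €2.92
Hardcover biography €22.91: books → 8% → €1.83
Spiral notebook €4.06: general merchandise → 3.5% → €0.14
Subtotal = €139.22; tax = €9.66; total due = €148.88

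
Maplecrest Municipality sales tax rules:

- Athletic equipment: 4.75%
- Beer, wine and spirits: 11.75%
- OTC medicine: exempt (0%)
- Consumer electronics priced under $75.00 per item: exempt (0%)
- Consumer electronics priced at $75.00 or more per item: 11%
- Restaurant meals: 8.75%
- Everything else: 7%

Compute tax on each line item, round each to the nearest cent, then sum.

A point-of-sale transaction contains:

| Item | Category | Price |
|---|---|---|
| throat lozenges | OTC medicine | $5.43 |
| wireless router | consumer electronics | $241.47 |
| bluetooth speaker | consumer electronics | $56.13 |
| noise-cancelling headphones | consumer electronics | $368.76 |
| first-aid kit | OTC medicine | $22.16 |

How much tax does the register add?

$67.12

Throat lozenges $5.43: OTC medicine → 0% → $0.00
Wireless router $241.47: consumer electronics, $75.00 or more → 11% → $26.56
Bluetooth speaker $56.13: consumer electronics, under $75.00 → 0% → $0.00
Noise-cancelling headphones $368.76: consumer electronics, $75.00 or more → 11% → $40.56
First-aid kit $22.16: OTC medicine → 0% → $0.00
Total tax = $26.56 + $40.56 = $67.12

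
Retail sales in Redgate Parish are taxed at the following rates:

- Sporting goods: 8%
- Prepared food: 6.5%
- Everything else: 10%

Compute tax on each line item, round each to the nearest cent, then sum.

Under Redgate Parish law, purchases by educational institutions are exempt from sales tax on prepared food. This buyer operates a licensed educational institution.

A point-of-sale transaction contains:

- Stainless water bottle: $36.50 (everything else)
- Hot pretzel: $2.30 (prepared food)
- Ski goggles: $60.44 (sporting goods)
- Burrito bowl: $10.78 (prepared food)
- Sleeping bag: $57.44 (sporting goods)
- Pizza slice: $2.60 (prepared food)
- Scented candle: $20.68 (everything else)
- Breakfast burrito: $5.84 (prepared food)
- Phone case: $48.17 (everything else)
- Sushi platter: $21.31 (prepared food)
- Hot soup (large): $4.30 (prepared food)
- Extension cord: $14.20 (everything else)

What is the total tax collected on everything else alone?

$11.96

Stainless water bottle $36.50: everything else → 10% → $3.65
Scented candle $20.68: everything else → 10% → $2.07
Phone case $48.17: everything else → 10% → $4.82
Extension cord $14.20: everything else → 10% → $1.42
Tax on everything else = $3.65 + $2.07 + $4.82 + $1.42 = $11.96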